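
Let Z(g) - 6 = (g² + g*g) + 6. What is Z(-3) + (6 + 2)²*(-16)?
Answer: -994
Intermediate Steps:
Z(g) = 12 + 2*g² (Z(g) = 6 + ((g² + g*g) + 6) = 6 + ((g² + g²) + 6) = 6 + (2*g² + 6) = 6 + (6 + 2*g²) = 12 + 2*g²)
Z(-3) + (6 + 2)²*(-16) = (12 + 2*(-3)²) + (6 + 2)²*(-16) = (12 + 2*9) + 8²*(-16) = (12 + 18) + 64*(-16) = 30 - 1024 = -994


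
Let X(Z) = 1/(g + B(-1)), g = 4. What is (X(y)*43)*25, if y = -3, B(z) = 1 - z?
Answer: 1075/6 ≈ 179.17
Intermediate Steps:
X(Z) = ⅙ (X(Z) = 1/(4 + (1 - 1*(-1))) = 1/(4 + (1 + 1)) = 1/(4 + 2) = 1/6 = ⅙)
(X(y)*43)*25 = ((⅙)*43)*25 = (43/6)*25 = 1075/6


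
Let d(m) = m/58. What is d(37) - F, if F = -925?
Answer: 53687/58 ≈ 925.64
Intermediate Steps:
d(m) = m/58 (d(m) = m*(1/58) = m/58)
d(37) - F = (1/58)*37 - 1*(-925) = 37/58 + 925 = 53687/58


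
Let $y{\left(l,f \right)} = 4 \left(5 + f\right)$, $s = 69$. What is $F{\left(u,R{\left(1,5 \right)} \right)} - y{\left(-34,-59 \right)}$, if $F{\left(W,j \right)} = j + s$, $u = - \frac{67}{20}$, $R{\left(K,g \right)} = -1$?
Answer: $284$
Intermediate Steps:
$u = - \frac{67}{20}$ ($u = \left(-67\right) \frac{1}{20} = - \frac{67}{20} \approx -3.35$)
$F{\left(W,j \right)} = 69 + j$ ($F{\left(W,j \right)} = j + 69 = 69 + j$)
$y{\left(l,f \right)} = 20 + 4 f$
$F{\left(u,R{\left(1,5 \right)} \right)} - y{\left(-34,-59 \right)} = \left(69 - 1\right) - \left(20 + 4 \left(-59\right)\right) = 68 - \left(20 - 236\right) = 68 - -216 = 68 + 216 = 284$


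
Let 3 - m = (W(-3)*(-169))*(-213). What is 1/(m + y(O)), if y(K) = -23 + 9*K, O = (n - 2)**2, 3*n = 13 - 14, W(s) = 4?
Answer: -1/143959 ≈ -6.9464e-6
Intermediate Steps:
m = -143985 (m = 3 - 4*(-169)*(-213) = 3 - (-676)*(-213) = 3 - 1*143988 = 3 - 143988 = -143985)
n = -1/3 (n = (13 - 14)/3 = (1/3)*(-1) = -1/3 ≈ -0.33333)
O = 49/9 (O = (-1/3 - 2)**2 = (-7/3)**2 = 49/9 ≈ 5.4444)
1/(m + y(O)) = 1/(-143985 + (-23 + 9*(49/9))) = 1/(-143985 + (-23 + 49)) = 1/(-143985 + 26) = 1/(-143959) = -1/143959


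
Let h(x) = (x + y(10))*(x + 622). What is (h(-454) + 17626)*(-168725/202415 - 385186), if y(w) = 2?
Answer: 909258068574730/40483 ≈ 2.2460e+10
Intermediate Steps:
h(x) = (2 + x)*(622 + x) (h(x) = (x + 2)*(x + 622) = (2 + x)*(622 + x))
(h(-454) + 17626)*(-168725/202415 - 385186) = ((1244 + (-454)² + 624*(-454)) + 17626)*(-168725/202415 - 385186) = ((1244 + 206116 - 283296) + 17626)*(-168725*1/202415 - 385186) = (-75936 + 17626)*(-33745/40483 - 385186) = -58310*(-15593518583/40483) = 909258068574730/40483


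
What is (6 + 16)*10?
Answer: 220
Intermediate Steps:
(6 + 16)*10 = 22*10 = 220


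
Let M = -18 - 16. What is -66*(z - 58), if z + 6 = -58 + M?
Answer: 10296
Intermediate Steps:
M = -34
z = -98 (z = -6 + (-58 - 34) = -6 - 92 = -98)
-66*(z - 58) = -66*(-98 - 58) = -66*(-156) = 10296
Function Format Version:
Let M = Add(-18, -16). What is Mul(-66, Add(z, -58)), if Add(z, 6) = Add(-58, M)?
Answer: 10296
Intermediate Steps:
M = -34
z = -98 (z = Add(-6, Add(-58, -34)) = Add(-6, -92) = -98)
Mul(-66, Add(z, -58)) = Mul(-66, Add(-98, -58)) = Mul(-66, -156) = 10296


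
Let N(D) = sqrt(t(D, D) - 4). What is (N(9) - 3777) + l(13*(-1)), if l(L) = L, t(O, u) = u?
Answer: -3790 + sqrt(5) ≈ -3787.8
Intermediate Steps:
N(D) = sqrt(-4 + D) (N(D) = sqrt(D - 4) = sqrt(-4 + D))
(N(9) - 3777) + l(13*(-1)) = (sqrt(-4 + 9) - 3777) + 13*(-1) = (sqrt(5) - 3777) - 13 = (-3777 + sqrt(5)) - 13 = -3790 + sqrt(5)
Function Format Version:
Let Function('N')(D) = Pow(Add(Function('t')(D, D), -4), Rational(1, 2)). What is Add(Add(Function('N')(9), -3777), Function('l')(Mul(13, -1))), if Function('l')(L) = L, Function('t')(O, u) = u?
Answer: Add(-3790, Pow(5, Rational(1, 2))) ≈ -3787.8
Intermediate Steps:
Function('N')(D) = Pow(Add(-4, D), Rational(1, 2)) (Function('N')(D) = Pow(Add(D, -4), Rational(1, 2)) = Pow(Add(-4, D), Rational(1, 2)))
Add(Add(Function('N')(9), -3777), Function('l')(Mul(13, -1))) = Add(Add(Pow(Add(-4, 9), Rational(1, 2)), -3777), Mul(13, -1)) = Add(Add(Pow(5, Rational(1, 2)), -3777), -13) = Add(Add(-3777, Pow(5, Rational(1, 2))), -13) = Add(-3790, Pow(5, Rational(1, 2)))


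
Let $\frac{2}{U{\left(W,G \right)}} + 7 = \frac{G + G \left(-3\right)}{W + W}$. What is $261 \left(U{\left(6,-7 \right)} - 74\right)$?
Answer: $- \frac{679122}{35} \approx -19404.0$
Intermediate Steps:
$U{\left(W,G \right)} = \frac{2}{-7 - \frac{G}{W}}$ ($U{\left(W,G \right)} = \frac{2}{-7 + \frac{G + G \left(-3\right)}{W + W}} = \frac{2}{-7 + \frac{G - 3 G}{2 W}} = \frac{2}{-7 + - 2 G \frac{1}{2 W}} = \frac{2}{-7 - \frac{G}{W}}$)
$261 \left(U{\left(6,-7 \right)} - 74\right) = 261 \left(\left(-2\right) 6 \frac{1}{-7 + 7 \cdot 6} - 74\right) = 261 \left(\left(-2\right) 6 \frac{1}{-7 + 42} - 74\right) = 261 \left(\left(-2\right) 6 \cdot \frac{1}{35} - 74\right) = 261 \left(- \frac{12}{35} - 74\right) = 261 \left(- \frac{2602}{35}\right) = - \frac{679122}{35}$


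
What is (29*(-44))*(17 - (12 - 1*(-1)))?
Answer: -5104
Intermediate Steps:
(29*(-44))*(17 - (12 - 1*(-1))) = -1276*(17 - (12 + 1)) = -1276*(17 - 1*13) = -1276*(17 - 13) = -1276*4 = -5104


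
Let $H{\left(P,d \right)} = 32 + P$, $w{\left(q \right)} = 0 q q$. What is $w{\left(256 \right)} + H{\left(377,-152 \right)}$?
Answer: $409$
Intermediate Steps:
$w{\left(q \right)} = 0$ ($w{\left(q \right)} = 0 q = 0$)
$w{\left(256 \right)} + H{\left(377,-152 \right)} = 0 + \left(32 + 377\right) = 0 + 409 = 409$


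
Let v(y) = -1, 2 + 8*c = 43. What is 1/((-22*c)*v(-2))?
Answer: 4/451 ≈ 0.0088692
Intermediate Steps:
c = 41/8 (c = -¼ + (⅛)*43 = -¼ + 43/8 = 41/8 ≈ 5.1250)
1/((-22*c)*v(-2)) = 1/(-22*41/8*(-1)) = 1/(-451/4*(-1)) = 1/(451/4) = 4/451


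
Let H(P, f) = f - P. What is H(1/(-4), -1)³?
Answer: -27/64 ≈ -0.42188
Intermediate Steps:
H(1/(-4), -1)³ = (-1 - 1/(-4))³ = (-1 - (-1)/4)³ = (-1 - 1*(-¼))³ = (-1 + ¼)³ = (-¾)³ = -27/64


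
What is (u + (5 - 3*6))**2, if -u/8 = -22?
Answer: 26569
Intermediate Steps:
u = 176 (u = -8*(-22) = 176)
(u + (5 - 3*6))**2 = (176 + (5 - 3*6))**2 = (176 + (5 - 18))**2 = (176 - 13)**2 = 163**2 = 26569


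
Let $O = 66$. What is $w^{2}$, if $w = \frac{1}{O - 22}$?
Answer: $\frac{1}{1936} \approx 0.00051653$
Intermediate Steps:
$w = \frac{1}{44}$ ($w = \frac{1}{66 - 22} = \frac{1}{44} \approx 0.022727$)
$w^{2} = \left(\frac{1}{44}\right)^{2} = \frac{1}{1936}$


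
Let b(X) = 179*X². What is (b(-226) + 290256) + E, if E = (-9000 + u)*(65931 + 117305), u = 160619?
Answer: 27791491944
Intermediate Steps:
E = 27782059084 (E = (-9000 + 160619)*(65931 + 117305) = 151619*183236 = 27782059084)
(b(-226) + 290256) + E = (179*(-226)² + 290256) + 27782059084 = (179*51076 + 290256) + 27782059084 = (9142604 + 290256) + 27782059084 = 9432860 + 27782059084 = 27791491944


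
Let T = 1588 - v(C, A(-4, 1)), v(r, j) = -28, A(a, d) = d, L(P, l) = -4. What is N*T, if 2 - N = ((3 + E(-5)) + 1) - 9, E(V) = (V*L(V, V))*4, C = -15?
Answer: -117968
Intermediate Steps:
E(V) = -16*V (E(V) = (V*(-4))*4 = -4*V*4 = -16*V)
T = 1616 (T = 1588 - 1*(-28) = 1588 + 28 = 1616)
N = -73 (N = 2 - (((3 - 16*(-5)) + 1) - 9) = 2 - (((3 + 80) + 1) - 9) = 2 - ((83 + 1) - 9) = 2 - (84 - 9) = 2 - 1*75 = 2 - 75 = -73)
N*T = -73*1616 = -117968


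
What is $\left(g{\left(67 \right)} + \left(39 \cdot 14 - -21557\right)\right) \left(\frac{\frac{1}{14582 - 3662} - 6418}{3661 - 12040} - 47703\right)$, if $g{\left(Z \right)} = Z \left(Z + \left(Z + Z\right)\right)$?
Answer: $- \frac{817116183088943}{481572} \approx -1.6968 \cdot 10^{9}$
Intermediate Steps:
$g{\left(Z \right)} = 3 Z^{2}$ ($g{\left(Z \right)} = Z \left(Z + 2 Z\right) = Z 3 Z = 3 Z^{2}$)
$\left(g{\left(67 \right)} + \left(39 \cdot 14 - -21557\right)\right) \left(\frac{\frac{1}{14582 - 3662} - 6418}{3661 - 12040} - 47703\right) = \left(3 \cdot 67^{2} + \left(39 \cdot 14 - -21557\right)\right) \left(\frac{\frac{1}{14582 - 3662} - 6418}{3661 - 12040} - 47703\right) = \left(3 \cdot 4489 + \left(546 + 21557\right)\right) \left(\frac{\frac{1}{10920} - 6418}{-8379} - 47703\right) = \left(13467 + 22103\right) \left(\left(\frac{1}{10920} - 6418\right) \left(- \frac{1}{8379}\right) - 47703\right) = 35570 \left(\left(- \frac{70084559}{10920}\right) \left(- \frac{1}{8379}\right) - 47703\right) = 35570 \left(\frac{3688661}{4815720} - 47703\right) = 35570 \left(- \frac{229720602499}{4815720}\right) = - \frac{817116183088943}{481572}$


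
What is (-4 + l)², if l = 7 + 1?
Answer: 16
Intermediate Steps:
l = 8
(-4 + l)² = (-4 + 8)² = 4² = 16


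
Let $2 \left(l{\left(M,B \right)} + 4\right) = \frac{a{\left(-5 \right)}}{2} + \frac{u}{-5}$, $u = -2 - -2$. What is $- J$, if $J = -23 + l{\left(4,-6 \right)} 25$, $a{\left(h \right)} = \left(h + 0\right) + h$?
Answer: $\frac{371}{2} \approx 185.5$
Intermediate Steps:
$a{\left(h \right)} = 2 h$ ($a{\left(h \right)} = h + h = 2 h$)
$u = 0$ ($u = -2 + 2 = 0$)
$l{\left(M,B \right)} = - \frac{13}{2}$ ($l{\left(M,B \right)} = -4 + \frac{\frac{2 \left(-5\right)}{2} + \frac{0}{-5}}{2} = -4 + \frac{\left(-10\right) \frac{1}{2} + 0 \left(- \frac{1}{5}\right)}{2} = -4 + \frac{-5 + 0}{2} = -4 + \frac{1}{2} \left(-5\right) = -4 - \frac{5}{2} = - \frac{13}{2}$)
$J = - \frac{371}{2}$ ($J = -23 - \frac{325}{2} = - \frac{371}{2} \approx -185.5$)
$- J = \left(-1\right) \left(- \frac{371}{2}\right) = \frac{371}{2}$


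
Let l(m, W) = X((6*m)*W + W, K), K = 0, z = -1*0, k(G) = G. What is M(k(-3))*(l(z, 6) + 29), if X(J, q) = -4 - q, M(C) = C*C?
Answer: 225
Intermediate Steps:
M(C) = C²
z = 0
l(m, W) = -4 (l(m, W) = -4 - 1*0 = -4 + 0 = -4)
M(k(-3))*(l(z, 6) + 29) = (-3)²*(-4 + 29) = 9*25 = 225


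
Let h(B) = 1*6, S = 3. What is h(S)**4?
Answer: 1296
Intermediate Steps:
h(B) = 6
h(S)**4 = 6**4 = 1296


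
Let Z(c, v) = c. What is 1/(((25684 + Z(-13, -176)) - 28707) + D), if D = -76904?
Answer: -1/79940 ≈ -1.2509e-5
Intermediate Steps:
1/(((25684 + Z(-13, -176)) - 28707) + D) = 1/(((25684 - 13) - 28707) - 76904) = 1/((25671 - 28707) - 76904) = 1/(-3036 - 76904) = 1/(-79940) = -1/79940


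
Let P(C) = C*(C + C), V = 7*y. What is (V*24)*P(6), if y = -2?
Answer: -24192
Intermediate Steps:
V = -14 (V = 7*(-2) = -14)
P(C) = 2*C² (P(C) = C*(2*C) = 2*C²)
(V*24)*P(6) = (-14*24)*(2*6²) = -672*36 = -336*72 = -24192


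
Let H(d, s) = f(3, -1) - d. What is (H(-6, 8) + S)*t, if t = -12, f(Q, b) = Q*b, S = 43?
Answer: -552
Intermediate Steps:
H(d, s) = -3 - d (H(d, s) = 3*(-1) - d = -3 - d)
(H(-6, 8) + S)*t = ((-3 - 1*(-6)) + 43)*(-12) = ((-3 + 6) + 43)*(-12) = (3 + 43)*(-12) = 46*(-12) = -552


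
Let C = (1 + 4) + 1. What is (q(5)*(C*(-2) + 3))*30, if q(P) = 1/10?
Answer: -27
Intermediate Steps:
q(P) = ⅒
C = 6 (C = 5 + 1 = 6)
(q(5)*(C*(-2) + 3))*30 = ((6*(-2) + 3)/10)*30 = ((-12 + 3)/10)*30 = ((⅒)*(-9))*30 = -9/10*30 = -27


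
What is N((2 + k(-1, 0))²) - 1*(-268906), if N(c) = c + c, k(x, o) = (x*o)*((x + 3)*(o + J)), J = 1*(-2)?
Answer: 268914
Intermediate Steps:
J = -2
k(x, o) = o*x*(-2 + o)*(3 + x) (k(x, o) = (x*o)*((x + 3)*(o - 2)) = (o*x)*((3 + x)*(-2 + o)) = (o*x)*((-2 + o)*(3 + x)) = o*x*(-2 + o)*(3 + x))
N(c) = 2*c
N((2 + k(-1, 0))²) - 1*(-268906) = 2*(2 + 0*(-1)*(-6 - 2*(-1) + 3*0 + 0*(-1)))² - 1*(-268906) = 2*(2 + 0*(-1)*(-6 + 2 + 0 + 0))² + 268906 = 2*(2 + 0*(-1)*(-4))² + 268906 = 2*(2 + 0)² + 268906 = 2*2² + 268906 = 2*4 + 268906 = 8 + 268906 = 268914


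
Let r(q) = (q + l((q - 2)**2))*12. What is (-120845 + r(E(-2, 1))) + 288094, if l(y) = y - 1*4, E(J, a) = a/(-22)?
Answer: 20237330/121 ≈ 1.6725e+5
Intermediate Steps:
E(J, a) = -a/22 (E(J, a) = a*(-1/22) = -a/22)
l(y) = -4 + y (l(y) = y - 4 = -4 + y)
r(q) = -48 + 12*q + 12*(-2 + q)**2 (r(q) = (q + (-4 + (q - 2)**2))*12 = (q + (-4 + (-2 + q)**2))*12 = (-4 + q + (-2 + q)**2)*12 = -48 + 12*q + 12*(-2 + q)**2)
(-120845 + r(E(-2, 1))) + 288094 = (-120845 + 12*(-1/22*1)*(-3 - 1/22*1)) + 288094 = (-120845 + 12*(-1/22)*(-3 - 1/22)) + 288094 = (-120845 + 12*(-1/22)*(-67/22)) + 288094 = (-120845 + 201/121) + 288094 = -14622044/121 + 288094 = 20237330/121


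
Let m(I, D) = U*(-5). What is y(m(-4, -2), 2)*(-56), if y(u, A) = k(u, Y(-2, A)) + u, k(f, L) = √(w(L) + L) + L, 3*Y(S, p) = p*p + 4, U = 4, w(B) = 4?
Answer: 2912/3 - 112*√15/3 ≈ 826.08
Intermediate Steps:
Y(S, p) = 4/3 + p²/3 (Y(S, p) = (p*p + 4)/3 = (p² + 4)/3 = (4 + p²)/3 = 4/3 + p²/3)
m(I, D) = -20 (m(I, D) = 4*(-5) = -20)
k(f, L) = L + √(4 + L) (k(f, L) = √(4 + L) + L = L + √(4 + L))
y(u, A) = 4/3 + u + √(16/3 + A²/3) + A²/3 (y(u, A) = ((4/3 + A²/3) + √(4 + (4/3 + A²/3))) + u = ((4/3 + A²/3) + √(16/3 + A²/3)) + u = (4/3 + √(16/3 + A²/3) + A²/3) + u = 4/3 + u + √(16/3 + A²/3) + A²/3)
y(m(-4, -2), 2)*(-56) = (4/3 - 20 + (⅓)*2² + √(48 + 3*2²)/3)*(-56) = (4/3 - 20 + (⅓)*4 + √(48 + 3*4)/3)*(-56) = (4/3 - 20 + 4/3 + √(48 + 12)/3)*(-56) = (4/3 - 20 + 4/3 + √60/3)*(-56) = (4/3 - 20 + 4/3 + (2*√15)/3)*(-56) = (4/3 - 20 + 4/3 + 2*√15/3)*(-56) = (-52/3 + 2*√15/3)*(-56) = 2912/3 - 112*√15/3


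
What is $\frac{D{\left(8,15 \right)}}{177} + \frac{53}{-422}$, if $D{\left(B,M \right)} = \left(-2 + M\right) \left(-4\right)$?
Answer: $- \frac{31325}{74694} \approx -0.41938$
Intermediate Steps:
$D{\left(B,M \right)} = 8 - 4 M$
$\frac{D{\left(8,15 \right)}}{177} + \frac{53}{-422} = \frac{8 - 60}{177} + \frac{53}{-422} = \left(8 - 60\right) \frac{1}{177} + 53 \left(- \frac{1}{422}\right) = \left(-52\right) \frac{1}{177} - \frac{53}{422} = - \frac{52}{177} - \frac{53}{422} = - \frac{31325}{74694}$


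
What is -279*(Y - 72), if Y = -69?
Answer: 39339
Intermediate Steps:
-279*(Y - 72) = -279*(-69 - 72) = -279*(-141) = 39339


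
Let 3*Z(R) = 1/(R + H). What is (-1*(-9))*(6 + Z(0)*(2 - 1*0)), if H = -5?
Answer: 264/5 ≈ 52.800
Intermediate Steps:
Z(R) = 1/(3*(-5 + R)) (Z(R) = 1/(3*(R - 5)) = 1/(3*(-5 + R)))
(-1*(-9))*(6 + Z(0)*(2 - 1*0)) = (-1*(-9))*(6 + (1/(3*(-5 + 0)))*(2 - 1*0)) = 9*(6 + ((1/3)/(-5))*(2 + 0)) = 9*(6 + ((1/3)*(-1/5))*2) = 9*(6 - 1/15*2) = 9*(6 - 2/15) = 9*(88/15) = 264/5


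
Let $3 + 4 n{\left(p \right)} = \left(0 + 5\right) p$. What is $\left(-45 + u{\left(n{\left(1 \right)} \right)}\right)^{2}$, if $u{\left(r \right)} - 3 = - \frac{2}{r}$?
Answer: $2116$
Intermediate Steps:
$n{\left(p \right)} = - \frac{3}{4} + \frac{5 p}{4}$ ($n{\left(p \right)} = - \frac{3}{4} + \frac{\left(0 + 5\right) p}{4} = - \frac{3}{4} + \frac{5 p}{4}$)
$u{\left(r \right)} = 3 - \frac{2}{r}$
$\left(-45 + u{\left(n{\left(1 \right)} \right)}\right)^{2} = \left(-45 + \left(3 - \frac{2}{- \frac{3}{4} + \frac{5}{4} \cdot 1}\right)\right)^{2} = \left(-45 + \left(3 - \frac{2}{- \frac{3}{4} + \frac{5}{4}}\right)\right)^{2} = \left(-45 + \left(3 - 2 \frac{1}{\frac{1}{2}}\right)\right)^{2} = \left(-45 + \left(3 - 4\right)\right)^{2} = \left(-45 - 1\right)^{2} = \left(-46\right)^{2} = 2116$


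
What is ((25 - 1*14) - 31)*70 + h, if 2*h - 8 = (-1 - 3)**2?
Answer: -1388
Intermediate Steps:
h = 12 (h = 4 + (-1 - 3)**2/2 = 4 + (1/2)*(-4)**2 = 4 + (1/2)*16 = 4 + 8 = 12)
((25 - 1*14) - 31)*70 + h = ((25 - 1*14) - 31)*70 + 12 = ((25 - 14) - 31)*70 + 12 = (11 - 31)*70 + 12 = -20*70 + 12 = -1400 + 12 = -1388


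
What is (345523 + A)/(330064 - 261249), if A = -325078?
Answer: 4089/13763 ≈ 0.29710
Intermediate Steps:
(345523 + A)/(330064 - 261249) = (345523 - 325078)/(330064 - 261249) = 20445/68815 = 20445*(1/68815) = 4089/13763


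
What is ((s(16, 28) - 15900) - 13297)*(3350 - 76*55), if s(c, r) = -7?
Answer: 24239320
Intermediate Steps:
((s(16, 28) - 15900) - 13297)*(3350 - 76*55) = ((-7 - 15900) - 13297)*(3350 - 76*55) = (-15907 - 13297)*(3350 - 4180) = -29204*(-830) = 24239320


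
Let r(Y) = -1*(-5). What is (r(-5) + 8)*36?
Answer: 468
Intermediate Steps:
r(Y) = 5
(r(-5) + 8)*36 = (5 + 8)*36 = 13*36 = 468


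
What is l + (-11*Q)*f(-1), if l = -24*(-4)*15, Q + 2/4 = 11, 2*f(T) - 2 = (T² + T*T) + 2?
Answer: 2187/2 ≈ 1093.5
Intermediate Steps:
f(T) = 2 + T² (f(T) = 1 + ((T² + T*T) + 2)/2 = 1 + ((T² + T²) + 2)/2 = 1 + (2*T² + 2)/2 = 1 + (2 + 2*T²)/2 = 1 + (1 + T²) = 2 + T²)
Q = 21/2 (Q = -½ + 11 = 21/2 ≈ 10.500)
l = 1440 (l = 96*15 = 1440)
l + (-11*Q)*f(-1) = 1440 + (-11*21/2)*(2 + (-1)²) = 1440 - 231*(2 + 1)/2 = 1440 - 231/2*3 = 1440 - 693/2 = 2187/2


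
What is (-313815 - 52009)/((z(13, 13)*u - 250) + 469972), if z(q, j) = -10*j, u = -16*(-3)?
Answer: -182912/231741 ≈ -0.78930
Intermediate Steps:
u = 48
(-313815 - 52009)/((z(13, 13)*u - 250) + 469972) = (-313815 - 52009)/((-10*13*48 - 250) + 469972) = -365824/((-130*48 - 250) + 469972) = -365824/((-6240 - 250) + 469972) = -365824/(-6490 + 469972) = -365824/463482 = -365824*1/463482 = -182912/231741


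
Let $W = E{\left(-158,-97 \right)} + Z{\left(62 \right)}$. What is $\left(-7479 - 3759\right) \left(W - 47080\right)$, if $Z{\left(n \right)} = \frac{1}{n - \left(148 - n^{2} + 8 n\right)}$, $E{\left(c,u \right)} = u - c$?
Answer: $\frac{861819614763}{1631} \approx 5.284 \cdot 10^{8}$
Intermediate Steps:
$Z{\left(n \right)} = \frac{1}{-148 + n^{2} - 7 n}$ ($Z{\left(n \right)} = \frac{1}{n - \left(148 - n^{2} + 8 n\right)} = \frac{1}{-148 + n^{2} - 7 n}$)
$W = \frac{198983}{3262}$ ($W = \left(-97 - -158\right) + \frac{1}{-148 + 62^{2} - 434} = \left(-97 + 158\right) + \frac{1}{-148 + 3844 - 434} = 61 + \frac{1}{3262} = \frac{198983}{3262} \approx 61.0$)
$\left(-7479 - 3759\right) \left(W - 47080\right) = \left(-7479 - 3759\right) \left(\frac{198983}{3262} - 47080\right) = \left(-11238\right) \left(- \frac{153375977}{3262}\right) = \frac{861819614763}{1631}$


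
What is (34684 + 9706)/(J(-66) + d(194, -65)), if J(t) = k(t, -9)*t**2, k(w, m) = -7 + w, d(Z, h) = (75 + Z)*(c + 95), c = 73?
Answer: -22195/136398 ≈ -0.16272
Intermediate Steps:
d(Z, h) = 12600 + 168*Z (d(Z, h) = (75 + Z)*(73 + 95) = (75 + Z)*168 = 12600 + 168*Z)
J(t) = t**2*(-7 + t) (J(t) = (-7 + t)*t**2 = t**2*(-7 + t))
(34684 + 9706)/(J(-66) + d(194, -65)) = (34684 + 9706)/((-66)**2*(-7 - 66) + (12600 + 168*194)) = 44390/(4356*(-73) + (12600 + 32592)) = 44390/(-317988 + 45192) = 44390/(-272796) = 44390*(-1/272796) = -22195/136398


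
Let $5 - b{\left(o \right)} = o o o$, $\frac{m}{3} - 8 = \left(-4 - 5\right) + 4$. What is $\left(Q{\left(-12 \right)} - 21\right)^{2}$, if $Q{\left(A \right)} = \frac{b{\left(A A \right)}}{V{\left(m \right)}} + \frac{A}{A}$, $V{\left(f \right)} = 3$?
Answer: $\frac{8916428909521}{9} \approx 9.9071 \cdot 10^{11}$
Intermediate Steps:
$m = 9$ ($m = 24 + 3 \left(\left(-4 - 5\right) + 4\right) = 24 + 3 \left(-9 + 4\right) = 24 + 3 \left(-5\right) = 24 - 15 = 9$)
$b{\left(o \right)} = 5 - o^{3}$ ($b{\left(o \right)} = 5 - o o o = 5 - o^{2} o = 5 - o^{3}$)
$Q{\left(A \right)} = \frac{8}{3} - \frac{A^{6}}{3}$ ($Q{\left(A \right)} = \frac{5 - \left(A A\right)^{3}}{3} + \frac{A}{A} = \left(5 - \left(A^{2}\right)^{3}\right) \frac{1}{3} + 1 = \left(5 - A^{6}\right) \frac{1}{3} + 1 = \left(\frac{5}{3} - \frac{A^{6}}{3}\right) + 1 = \frac{8}{3} - \frac{A^{6}}{3}$)
$\left(Q{\left(-12 \right)} - 21\right)^{2} = \left(\left(\frac{8}{3} - \frac{\left(-12\right)^{6}}{3}\right) - 21\right)^{2} = \left(\left(\frac{8}{3} - 995328\right) - 21\right)^{2} = \left(- \frac{2985976}{3} - 21\right)^{2} = \left(- \frac{2986039}{3}\right)^{2} = \frac{8916428909521}{9}$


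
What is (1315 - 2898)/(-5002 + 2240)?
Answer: 1583/2762 ≈ 0.57314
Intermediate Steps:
(1315 - 2898)/(-5002 + 2240) = -1583/(-2762) = -1583*(-1/2762) = 1583/2762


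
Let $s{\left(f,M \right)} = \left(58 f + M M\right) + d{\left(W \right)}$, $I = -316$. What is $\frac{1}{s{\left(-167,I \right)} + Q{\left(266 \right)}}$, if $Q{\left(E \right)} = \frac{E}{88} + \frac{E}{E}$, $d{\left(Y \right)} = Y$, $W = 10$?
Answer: $\frac{44}{3968097} \approx 1.1088 \cdot 10^{-5}$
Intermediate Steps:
$s{\left(f,M \right)} = 10 + M^{2} + 58 f$ ($s{\left(f,M \right)} = \left(58 f + M M\right) + 10 = \left(58 f + M^{2}\right) + 10 = \left(M^{2} + 58 f\right) + 10 = 10 + M^{2} + 58 f$)
$Q{\left(E \right)} = 1 + \frac{E}{88}$ ($Q{\left(E \right)} = E \frac{1}{88} + 1 = \frac{E}{88} + 1 = 1 + \frac{E}{88}$)
$\frac{1}{s{\left(-167,I \right)} + Q{\left(266 \right)}} = \frac{1}{\left(10 + \left(-316\right)^{2} + 58 \left(-167\right)\right) + \left(1 + \frac{1}{88} \cdot 266\right)} = \frac{1}{\left(10 + 99856 - 9686\right) + \left(1 + \frac{133}{44}\right)} = \frac{1}{90180 + \frac{177}{44}} = \frac{1}{\frac{3968097}{44}} = \frac{44}{3968097}$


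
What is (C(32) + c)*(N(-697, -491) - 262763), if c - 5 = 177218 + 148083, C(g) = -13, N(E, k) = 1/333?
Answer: -9487720957618/111 ≈ -8.5475e+10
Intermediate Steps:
N(E, k) = 1/333
c = 325306 (c = 5 + (177218 + 148083) = 5 + 325301 = 325306)
(C(32) + c)*(N(-697, -491) - 262763) = (-13 + 325306)*(1/333 - 262763) = 325293*(-87500078/333) = -9487720957618/111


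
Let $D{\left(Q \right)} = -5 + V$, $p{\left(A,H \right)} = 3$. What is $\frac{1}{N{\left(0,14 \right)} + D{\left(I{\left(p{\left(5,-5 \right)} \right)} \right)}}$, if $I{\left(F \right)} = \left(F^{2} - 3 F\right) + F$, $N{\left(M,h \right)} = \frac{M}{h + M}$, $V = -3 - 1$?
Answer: $- \frac{1}{9} \approx -0.11111$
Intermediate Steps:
$V = -4$ ($V = -3 - 1 = -4$)
$N{\left(M,h \right)} = \frac{M}{M + h}$
$I{\left(F \right)} = F^{2} - 2 F$
$D{\left(Q \right)} = -9$ ($D{\left(Q \right)} = -5 - 4 = -9$)
$\frac{1}{N{\left(0,14 \right)} + D{\left(I{\left(p{\left(5,-5 \right)} \right)} \right)}} = \frac{1}{\frac{0}{0 + 14} - 9} = \frac{1}{\frac{0}{14} - 9} = \frac{1}{0 \cdot \frac{1}{14} - 9} = \frac{1}{0 - 9} = \frac{1}{-9} = - \frac{1}{9}$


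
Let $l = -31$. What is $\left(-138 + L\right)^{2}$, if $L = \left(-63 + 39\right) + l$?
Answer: $37249$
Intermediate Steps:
$L = -55$ ($L = \left(-63 + 39\right) - 31 = -24 - 31 = -55$)
$\left(-138 + L\right)^{2} = \left(-138 - 55\right)^{2} = \left(-193\right)^{2} = 37249$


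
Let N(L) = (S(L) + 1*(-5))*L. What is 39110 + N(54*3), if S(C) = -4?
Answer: 37652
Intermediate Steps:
N(L) = -9*L (N(L) = (-4 + 1*(-5))*L = (-4 - 5)*L = -9*L)
39110 + N(54*3) = 39110 - 486*3 = 39110 - 9*162 = 39110 - 1458 = 37652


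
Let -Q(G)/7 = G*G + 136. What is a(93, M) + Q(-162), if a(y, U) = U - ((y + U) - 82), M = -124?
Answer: -184671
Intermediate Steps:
a(y, U) = 82 - y (a(y, U) = U - ((U + y) - 82) = U - (-82 + U + y) = U + (82 - U - y) = 82 - y)
Q(G) = -952 - 7*G**2 (Q(G) = -7*(G*G + 136) = -7*(G**2 + 136) = -7*(136 + G**2) = -952 - 7*G**2)
a(93, M) + Q(-162) = (82 - 1*93) + (-952 - 7*(-162)**2) = (82 - 93) + (-952 - 7*26244) = -11 + (-952 - 183708) = -11 - 184660 = -184671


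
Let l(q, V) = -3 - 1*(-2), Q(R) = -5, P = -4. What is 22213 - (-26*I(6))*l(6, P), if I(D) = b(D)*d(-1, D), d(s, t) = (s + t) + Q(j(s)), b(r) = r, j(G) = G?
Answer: 22213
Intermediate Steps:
l(q, V) = -1 (l(q, V) = -3 + 2 = -1)
d(s, t) = -5 + s + t (d(s, t) = (s + t) - 5 = -5 + s + t)
I(D) = D*(-6 + D) (I(D) = D*(-5 - 1 + D) = D*(-6 + D))
22213 - (-26*I(6))*l(6, P) = 22213 - (-156*(-6 + 6))*(-1) = 22213 - (-156*0)*(-1) = 22213 - (-26*0)*(-1) = 22213 - 0*(-1) = 22213 - 1*0 = 22213 + 0 = 22213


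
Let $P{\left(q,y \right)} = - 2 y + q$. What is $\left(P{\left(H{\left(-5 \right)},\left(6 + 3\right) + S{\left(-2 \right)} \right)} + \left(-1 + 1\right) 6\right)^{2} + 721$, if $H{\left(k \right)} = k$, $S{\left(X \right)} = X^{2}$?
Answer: $1682$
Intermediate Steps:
$P{\left(q,y \right)} = q - 2 y$
$\left(P{\left(H{\left(-5 \right)},\left(6 + 3\right) + S{\left(-2 \right)} \right)} + \left(-1 + 1\right) 6\right)^{2} + 721 = \left(\left(-5 - 2 \left(\left(6 + 3\right) + \left(-2\right)^{2}\right)\right) + \left(-1 + 1\right) 6\right)^{2} + 721 = \left(\left(-5 - 2 \left(9 + 4\right)\right) + 0 \cdot 6\right)^{2} + 721 = \left(\left(-5 - 26\right) + 0\right)^{2} + 721 = \left(-31 + 0\right)^{2} + 721 = \left(-31\right)^{2} + 721 = 961 + 721 = 1682$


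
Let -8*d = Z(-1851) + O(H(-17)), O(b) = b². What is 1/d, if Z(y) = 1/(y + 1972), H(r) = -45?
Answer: -484/122513 ≈ -0.0039506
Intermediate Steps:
Z(y) = 1/(1972 + y)
d = -122513/484 (d = -(1/(1972 - 1851) + (-45)²)/8 = -(1/121 + 2025)/8 = -⅛*245026/121 = -122513/484 ≈ -253.13)
1/d = 1/(-122513/484) = -484/122513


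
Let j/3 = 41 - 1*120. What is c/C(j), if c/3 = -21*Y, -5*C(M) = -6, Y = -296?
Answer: 15540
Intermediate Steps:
j = -237 (j = 3*(41 - 1*120) = 3*(41 - 120) = 3*(-79) = -237)
C(M) = 6/5 (C(M) = -⅕*(-6) = 6/5)
c = 18648 (c = 3*(-21*(-296)) = 3*6216 = 18648)
c/C(j) = 18648/(6/5) = 18648*(⅚) = 15540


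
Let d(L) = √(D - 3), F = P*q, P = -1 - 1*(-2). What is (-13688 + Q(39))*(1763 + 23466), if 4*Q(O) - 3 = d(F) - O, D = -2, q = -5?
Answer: -345561613 + 25229*I*√5/4 ≈ -3.4556e+8 + 14103.0*I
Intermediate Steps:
P = 1 (P = -1 + 2 = 1)
F = -5 (F = 1*(-5) = -5)
d(L) = I*√5 (d(L) = √(-2 - 3) = √(-5) = I*√5)
Q(O) = ¾ - O/4 + I*√5/4 (Q(O) = ¾ + (I*√5 - O)/4 = ¾ + (-O + I*√5)/4 = ¾ + (-O/4 + I*√5/4) = ¾ - O/4 + I*√5/4)
(-13688 + Q(39))*(1763 + 23466) = (-13688 + (¾ - ¼*39 + I*√5/4))*(1763 + 23466) = (-13688 + (¾ - 39/4 + I*√5/4))*25229 = (-13688 + (-9 + I*√5/4))*25229 = (-13697 + I*√5/4)*25229 = -345561613 + 25229*I*√5/4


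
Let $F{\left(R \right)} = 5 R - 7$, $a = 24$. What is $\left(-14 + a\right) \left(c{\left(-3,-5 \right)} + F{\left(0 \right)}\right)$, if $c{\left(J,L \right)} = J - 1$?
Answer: $-110$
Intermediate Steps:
$c{\left(J,L \right)} = -1 + J$
$F{\left(R \right)} = -7 + 5 R$
$\left(-14 + a\right) \left(c{\left(-3,-5 \right)} + F{\left(0 \right)}\right) = \left(-14 + 24\right) \left(\left(-1 - 3\right) + \left(-7 + 5 \cdot 0\right)\right) = 10 \left(-4 + \left(-7 + 0\right)\right) = 10 \left(-4 - 7\right) = 10 \left(-11\right) = -110$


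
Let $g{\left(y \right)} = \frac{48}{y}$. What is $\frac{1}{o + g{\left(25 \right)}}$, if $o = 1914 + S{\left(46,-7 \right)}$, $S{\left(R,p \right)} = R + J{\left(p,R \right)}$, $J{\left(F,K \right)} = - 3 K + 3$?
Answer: $\frac{25}{45673} \approx 0.00054737$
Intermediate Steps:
$J{\left(F,K \right)} = 3 - 3 K$
$S{\left(R,p \right)} = 3 - 2 R$ ($S{\left(R,p \right)} = R - \left(-3 + 3 R\right) = 3 - 2 R$)
$o = 1825$ ($o = 1914 + \left(3 - 92\right) = 1914 - 89 = 1825$)
$\frac{1}{o + g{\left(25 \right)}} = \frac{1}{1825 + \frac{48}{25}} = \frac{1}{\frac{45673}{25}} = \frac{25}{45673}$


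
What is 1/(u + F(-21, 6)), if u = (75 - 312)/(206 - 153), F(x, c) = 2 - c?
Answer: -53/449 ≈ -0.11804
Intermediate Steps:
u = -237/53 ≈ -4.4717
1/(u + F(-21, 6)) = 1/(-237/53 + (2 - 1*6)) = 1/(-237/53 + (2 - 6)) = 1/(-237/53 - 4) = 1/(-449/53) = -53/449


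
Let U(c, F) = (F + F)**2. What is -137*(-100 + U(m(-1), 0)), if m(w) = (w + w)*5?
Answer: 13700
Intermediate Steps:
m(w) = 10*w (m(w) = (2*w)*5 = 10*w)
U(c, F) = 4*F**2 (U(c, F) = (2*F)**2 = 4*F**2)
-137*(-100 + U(m(-1), 0)) = -137*(-100 + 4*0**2) = -137*(-100 + 4*0) = -137*(-100 + 0) = -137*(-100) = 13700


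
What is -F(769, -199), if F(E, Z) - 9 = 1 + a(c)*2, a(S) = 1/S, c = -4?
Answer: -19/2 ≈ -9.5000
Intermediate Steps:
F(E, Z) = 19/2 (F(E, Z) = 9 + (1 + 2/(-4)) = 9 + (1 - 1/4*2) = 9 + (1 - 1/2) = 9 + 1/2 = 19/2)
-F(769, -199) = -1*19/2 = -19/2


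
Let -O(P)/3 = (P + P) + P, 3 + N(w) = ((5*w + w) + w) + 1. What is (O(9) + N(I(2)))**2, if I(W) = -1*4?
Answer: 12321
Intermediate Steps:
I(W) = -4
N(w) = -2 + 7*w (N(w) = -3 + (((5*w + w) + w) + 1) = -3 + ((6*w + w) + 1) = -3 + (7*w + 1) = -3 + (1 + 7*w) = -2 + 7*w)
O(P) = -9*P (O(P) = -3*((P + P) + P) = -3*(2*P + P) = -9*P)
(O(9) + N(I(2)))**2 = (-9*9 + (-2 + 7*(-4)))**2 = (-81 + (-2 - 28))**2 = (-81 - 30)**2 = (-111)**2 = 12321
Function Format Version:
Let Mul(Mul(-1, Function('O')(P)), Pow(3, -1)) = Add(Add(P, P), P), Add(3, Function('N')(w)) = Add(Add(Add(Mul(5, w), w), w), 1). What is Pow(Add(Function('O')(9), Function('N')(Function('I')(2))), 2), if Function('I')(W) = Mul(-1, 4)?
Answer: 12321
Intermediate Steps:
Function('I')(W) = -4
Function('N')(w) = Add(-2, Mul(7, w)) (Function('N')(w) = Add(-3, Add(Add(Add(Mul(5, w), w), w), 1)) = Add(-3, Add(Add(Mul(6, w), w), 1)) = Add(-3, Add(Mul(7, w), 1)) = Add(-3, Add(1, Mul(7, w))) = Add(-2, Mul(7, w)))
Function('O')(P) = Mul(-9, P) (Function('O')(P) = Mul(-3, Add(Add(P, P), P)) = Mul(-3, Add(Mul(2, P), P)) = Mul(-3, Mul(3, P)) = Mul(-9, P))
Pow(Add(Function('O')(9), Function('N')(Function('I')(2))), 2) = Pow(Add(Mul(-9, 9), Add(-2, Mul(7, -4))), 2) = Pow(Add(-81, Add(-2, -28)), 2) = Pow(Add(-81, -30), 2) = Pow(-111, 2) = 12321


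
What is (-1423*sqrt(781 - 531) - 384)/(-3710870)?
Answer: 192/1855435 + 1423*sqrt(10)/742174 ≈ 0.0061666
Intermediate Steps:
(-1423*sqrt(781 - 531) - 384)/(-3710870) = (-7115*sqrt(10) - 384)*(-1/3710870) = (-384 - 7115*sqrt(10))*(-1/3710870) = 192/1855435 + 1423*sqrt(10)/742174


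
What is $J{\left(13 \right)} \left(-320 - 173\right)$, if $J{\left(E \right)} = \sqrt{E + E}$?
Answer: $- 493 \sqrt{26} \approx -2513.8$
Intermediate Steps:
$J{\left(E \right)} = \sqrt{2} \sqrt{E}$ ($J{\left(E \right)} = \sqrt{2 E} = \sqrt{2} \sqrt{E}$)
$J{\left(13 \right)} \left(-320 - 173\right) = \sqrt{2} \sqrt{13} \left(-320 - 173\right) = \sqrt{26} \left(-493\right) = - 493 \sqrt{26}$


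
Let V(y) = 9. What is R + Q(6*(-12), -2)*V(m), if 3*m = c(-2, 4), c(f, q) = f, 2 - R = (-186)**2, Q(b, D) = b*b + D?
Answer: 12044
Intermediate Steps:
Q(b, D) = D + b**2 (Q(b, D) = b**2 + D = D + b**2)
R = -34594 (R = 2 - 1*(-186)**2 = 2 - 1*34596 = 2 - 34596 = -34594)
m = -2/3 (m = (1/3)*(-2) = -2/3 ≈ -0.66667)
R + Q(6*(-12), -2)*V(m) = -34594 + (-2 + (6*(-12))**2)*9 = -34594 + (-2 + (-72)**2)*9 = -34594 + (-2 + 5184)*9 = -34594 + 5182*9 = -34594 + 46638 = 12044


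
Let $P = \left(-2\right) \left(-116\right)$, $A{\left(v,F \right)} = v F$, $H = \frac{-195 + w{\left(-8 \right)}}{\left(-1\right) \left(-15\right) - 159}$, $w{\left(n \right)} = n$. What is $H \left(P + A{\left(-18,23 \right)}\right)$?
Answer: $- \frac{18473}{72} \approx -256.57$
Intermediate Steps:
$H = \frac{203}{144}$ ($H = \frac{-195 - 8}{\left(-1\right) \left(-15\right) - 159} = - \frac{203}{15 - 159} = - \frac{203}{-144} = \left(-203\right) \left(- \frac{1}{144}\right) = \frac{203}{144} \approx 1.4097$)
$A{\left(v,F \right)} = F v$
$P = 232$
$H \left(P + A{\left(-18,23 \right)}\right) = \frac{203 \left(232 + 23 \left(-18\right)\right)}{144} = \frac{203 \left(232 - 414\right)}{144} = \frac{203}{144} \left(-182\right) = - \frac{18473}{72}$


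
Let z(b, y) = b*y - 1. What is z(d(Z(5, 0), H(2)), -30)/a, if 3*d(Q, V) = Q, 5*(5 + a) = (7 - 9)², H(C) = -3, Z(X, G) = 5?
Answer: 85/7 ≈ 12.143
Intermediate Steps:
a = -21/5 (a = -5 + (7 - 9)²/5 = -5 + (⅕)*(-2)² = -5 + (⅕)*4 = -5 + ⅘ = -21/5 ≈ -4.2000)
d(Q, V) = Q/3
z(b, y) = -1 + b*y
z(d(Z(5, 0), H(2)), -30)/a = (-1 + ((⅓)*5)*(-30))/(-21/5) = (-1 + (5/3)*(-30))*(-5/21) = (-1 - 50)*(-5/21) = -51*(-5/21) = 85/7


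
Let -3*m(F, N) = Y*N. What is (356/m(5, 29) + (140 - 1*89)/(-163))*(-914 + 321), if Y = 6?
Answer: 18082349/4727 ≈ 3825.3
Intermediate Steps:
m(F, N) = -2*N
(356/m(5, 29) + (140 - 1*89)/(-163))*(-914 + 321) = (356/((-2*29)) + (140 - 1*89)/(-163))*(-914 + 321) = (356/(-58) + (140 - 89)*(-1/163))*(-593) = (356*(-1/58) + 51*(-1/163))*(-593) = (-178/29 - 51/163)*(-593) = -30493/4727*(-593) = 18082349/4727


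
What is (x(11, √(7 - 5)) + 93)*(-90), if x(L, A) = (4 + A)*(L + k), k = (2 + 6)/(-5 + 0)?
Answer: -11754 - 846*√2 ≈ -12950.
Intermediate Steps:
k = -8/5 (k = 8/(-5) = 8*(-⅕) = -8/5 ≈ -1.6000)
x(L, A) = (4 + A)*(-8/5 + L) (x(L, A) = (4 + A)*(L - 8/5) = (4 + A)*(-8/5 + L))
(x(11, √(7 - 5)) + 93)*(-90) = ((-32/5 + 4*11 - 8*√(7 - 5)/5 + √(7 - 5)*11) + 93)*(-90) = ((-32/5 + 44 - 8*√2/5 + √2*11) + 93)*(-90) = ((-32/5 + 44 - 8*√2/5 + 11*√2) + 93)*(-90) = ((188/5 + 47*√2/5) + 93)*(-90) = (653/5 + 47*√2/5)*(-90) = -11754 - 846*√2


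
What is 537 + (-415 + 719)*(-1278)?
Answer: -387975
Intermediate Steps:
537 + (-415 + 719)*(-1278) = 537 + 304*(-1278) = 537 - 388512 = -387975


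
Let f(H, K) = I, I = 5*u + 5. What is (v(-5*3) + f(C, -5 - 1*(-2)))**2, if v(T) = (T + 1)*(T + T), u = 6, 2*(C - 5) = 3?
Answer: 207025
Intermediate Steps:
C = 13/2 (C = 5 + (1/2)*3 = 5 + 3/2 = 13/2 ≈ 6.5000)
I = 35 (I = 5*6 + 5 = 30 + 5 = 35)
v(T) = 2*T*(1 + T) (v(T) = (1 + T)*(2*T) = 2*T*(1 + T))
f(H, K) = 35
(v(-5*3) + f(C, -5 - 1*(-2)))**2 = (2*(-5*3)*(1 - 5*3) + 35)**2 = (2*(-15)*(1 - 15) + 35)**2 = (2*(-15)*(-14) + 35)**2 = (420 + 35)**2 = 455**2 = 207025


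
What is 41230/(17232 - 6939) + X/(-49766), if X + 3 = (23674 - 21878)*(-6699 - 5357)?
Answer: 224921847827/512241438 ≈ 439.09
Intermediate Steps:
X = -21652579 (X = -3 + (23674 - 21878)*(-6699 - 5357) = -3 + 1796*(-12056) = -3 - 21652576 = -21652579)
41230/(17232 - 6939) + X/(-49766) = 41230/(17232 - 6939) - 21652579/(-49766) = 41230/10293 - 21652579*(-1/49766) = 41230*(1/10293) + 21652579/49766 = 41230/10293 + 21652579/49766 = 224921847827/512241438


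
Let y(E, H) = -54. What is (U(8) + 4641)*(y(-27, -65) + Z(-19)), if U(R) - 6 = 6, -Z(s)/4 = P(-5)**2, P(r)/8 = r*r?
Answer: -744731262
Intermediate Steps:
P(r) = 8*r**2 (P(r) = 8*(r*r) = 8*r**2)
Z(s) = -160000 (Z(s) = -4*(8*(-5)**2)**2 = -4*(8*25)**2 = -4*200**2 = -4*40000 = -160000)
U(R) = 12 (U(R) = 6 + 6 = 12)
(U(8) + 4641)*(y(-27, -65) + Z(-19)) = (12 + 4641)*(-54 - 160000) = 4653*(-160054) = -744731262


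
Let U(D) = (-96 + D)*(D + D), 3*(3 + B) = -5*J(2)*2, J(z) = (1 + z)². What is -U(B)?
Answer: -8514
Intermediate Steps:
B = -33 (B = -3 + (-5*(1 + 2)²*2)/3 = -3 + (-5*3²*2)/3 = -3 + (-5*9*2)/3 = -3 + (-45*2)/3 = -3 + (⅓)*(-90) = -3 - 30 = -33)
U(D) = 2*D*(-96 + D) (U(D) = (-96 + D)*(2*D) = 2*D*(-96 + D))
-U(B) = -2*(-33)*(-96 - 33) = -2*(-33)*(-129) = -1*8514 = -8514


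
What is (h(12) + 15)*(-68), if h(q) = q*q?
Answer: -10812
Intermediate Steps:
h(q) = q²
(h(12) + 15)*(-68) = (12² + 15)*(-68) = (144 + 15)*(-68) = 159*(-68) = -10812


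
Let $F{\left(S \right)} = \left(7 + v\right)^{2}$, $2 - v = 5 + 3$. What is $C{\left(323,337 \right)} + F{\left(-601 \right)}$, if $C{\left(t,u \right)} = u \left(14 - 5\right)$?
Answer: $3034$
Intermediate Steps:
$C{\left(t,u \right)} = 9 u$ ($C{\left(t,u \right)} = u 9 = 9 u$)
$v = -6$ ($v = 2 - \left(5 + 3\right) = 2 - 8 = -6$)
$F{\left(S \right)} = 1$ ($F{\left(S \right)} = \left(7 - 6\right)^{2} = 1^{2} = 1$)
$C{\left(323,337 \right)} + F{\left(-601 \right)} = 9 \cdot 337 + 1 = 3033 + 1 = 3034$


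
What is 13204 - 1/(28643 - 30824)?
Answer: 28797925/2181 ≈ 13204.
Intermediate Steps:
13204 - 1/(28643 - 30824) = 13204 - 1/(-2181) = 13204 - 1*(-1/2181) = 13204 + 1/2181 = 28797925/2181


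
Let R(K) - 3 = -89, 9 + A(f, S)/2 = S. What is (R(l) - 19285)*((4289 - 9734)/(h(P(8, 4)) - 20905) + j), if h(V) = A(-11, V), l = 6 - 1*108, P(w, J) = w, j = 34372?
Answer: -1546711607331/2323 ≈ -6.6583e+8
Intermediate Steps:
A(f, S) = -18 + 2*S
l = -102 (l = 6 - 108 = -102)
R(K) = -86 (R(K) = 3 - 89 = -86)
h(V) = -18 + 2*V
(R(l) - 19285)*((4289 - 9734)/(h(P(8, 4)) - 20905) + j) = (-86 - 19285)*((4289 - 9734)/((-18 + 2*8) - 20905) + 34372) = -19371*(-5445/((-18 + 16) - 20905) + 34372) = -19371*(-5445/(-2 - 20905) + 34372) = -19371*(-5445/(-20907) + 34372) = -19371*(-5445*(-1/20907) + 34372) = -19371*(605/2323 + 34372) = -19371*79846761/2323 = -1546711607331/2323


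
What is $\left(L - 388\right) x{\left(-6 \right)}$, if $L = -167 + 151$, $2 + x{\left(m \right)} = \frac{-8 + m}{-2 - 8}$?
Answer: $\frac{1212}{5} \approx 242.4$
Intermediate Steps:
$x{\left(m \right)} = - \frac{6}{5} - \frac{m}{10}$ ($x{\left(m \right)} = -2 + \frac{-8 + m}{-2 - 8} = -2 + \frac{-8 + m}{-10} = -2 + \left(-8 + m\right) \left(- \frac{1}{10}\right) = -2 - \left(- \frac{4}{5} + \frac{m}{10}\right) = - \frac{6}{5} - \frac{m}{10}$)
$L = -16$
$\left(L - 388\right) x{\left(-6 \right)} = \left(-16 - 388\right) \left(- \frac{6}{5} - - \frac{3}{5}\right) = - 404 \left(- \frac{6}{5} + \frac{3}{5}\right) = \left(-404\right) \left(- \frac{3}{5}\right) = \frac{1212}{5}$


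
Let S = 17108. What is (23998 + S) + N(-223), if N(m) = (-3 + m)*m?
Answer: 91504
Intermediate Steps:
N(m) = m*(-3 + m)
(23998 + S) + N(-223) = (23998 + 17108) - 223*(-3 - 223) = 41106 - 223*(-226) = 41106 + 50398 = 91504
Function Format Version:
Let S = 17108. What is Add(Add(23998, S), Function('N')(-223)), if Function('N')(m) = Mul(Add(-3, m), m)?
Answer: 91504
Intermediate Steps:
Function('N')(m) = Mul(m, Add(-3, m))
Add(Add(23998, S), Function('N')(-223)) = Add(Add(23998, 17108), Mul(-223, Add(-3, -223))) = Add(41106, Mul(-223, -226)) = Add(41106, 50398) = 91504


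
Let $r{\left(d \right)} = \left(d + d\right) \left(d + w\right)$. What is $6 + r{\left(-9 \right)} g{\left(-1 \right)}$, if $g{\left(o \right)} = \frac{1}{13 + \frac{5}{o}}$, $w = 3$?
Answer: $\frac{39}{2} \approx 19.5$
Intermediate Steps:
$r{\left(d \right)} = 2 d \left(3 + d\right)$ ($r{\left(d \right)} = \left(d + d\right) \left(d + 3\right) = 2 d \left(3 + d\right)$)
$6 + r{\left(-9 \right)} g{\left(-1 \right)} = 6 + 2 \left(-9\right) \left(3 - 9\right) \left(- \frac{1}{5 + 13 \left(-1\right)}\right) = 6 + 2 \left(-9\right) \left(-6\right) \left(- \frac{1}{5 - 13}\right) = 6 + 108 \left(- \frac{1}{-8}\right) = 6 + 108 \left(\left(-1\right) \left(- \frac{1}{8}\right)\right) = 6 + 108 \cdot \frac{1}{8} = 6 + \frac{27}{2} = \frac{39}{2}$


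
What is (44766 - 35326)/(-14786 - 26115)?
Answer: -9440/40901 ≈ -0.23080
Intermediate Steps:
(44766 - 35326)/(-14786 - 26115) = 9440/(-40901) = 9440*(-1/40901) = -9440/40901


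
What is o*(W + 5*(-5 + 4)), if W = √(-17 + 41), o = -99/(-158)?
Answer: -495/158 + 99*√6/79 ≈ -0.063298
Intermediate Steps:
o = 99/158 (o = -99*(-1/158) = 99/158 ≈ 0.62658)
W = 2*√6 (W = √24 = 2*√6 ≈ 4.8990)
o*(W + 5*(-5 + 4)) = 99*(2*√6 + 5*(-5 + 4))/158 = 99*(2*√6 + 5*(-1))/158 = 99*(2*√6 - 5)/158 = 99*(-5 + 2*√6)/158 = -495/158 + 99*√6/79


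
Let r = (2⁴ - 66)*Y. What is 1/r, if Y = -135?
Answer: 1/6750 ≈ 0.00014815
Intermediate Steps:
r = 6750 (r = (2⁴ - 66)*(-135) = (16 - 66)*(-135) = -50*(-135) = 6750)
1/r = 1/6750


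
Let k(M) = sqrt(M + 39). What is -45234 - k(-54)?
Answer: -45234 - I*sqrt(15) ≈ -45234.0 - 3.873*I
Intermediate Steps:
k(M) = sqrt(39 + M)
-45234 - k(-54) = -45234 - sqrt(39 - 54) = -45234 - sqrt(-15) = -45234 - I*sqrt(15)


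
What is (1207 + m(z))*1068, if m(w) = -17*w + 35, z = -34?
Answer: 1943760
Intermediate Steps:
m(w) = 35 - 17*w
(1207 + m(z))*1068 = (1207 + (35 - 17*(-34)))*1068 = (1207 + (35 + 578))*1068 = (1207 + 613)*1068 = 1820*1068 = 1943760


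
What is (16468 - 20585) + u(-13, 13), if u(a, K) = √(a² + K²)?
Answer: -4117 + 13*√2 ≈ -4098.6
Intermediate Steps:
u(a, K) = √(K² + a²)
(16468 - 20585) + u(-13, 13) = (16468 - 20585) + √(13² + (-13)²) = -4117 + √(169 + 169) = -4117 + √338 = -4117 + 13*√2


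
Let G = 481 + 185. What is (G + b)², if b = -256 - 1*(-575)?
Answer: 970225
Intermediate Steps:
b = 319 (b = -256 + 575 = 319)
G = 666
(G + b)² = (666 + 319)² = 985² = 970225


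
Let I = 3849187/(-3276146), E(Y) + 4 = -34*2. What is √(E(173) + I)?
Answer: I*√785396046752054/3276146 ≈ 8.5542*I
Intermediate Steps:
E(Y) = -72 (E(Y) = -4 - 34*2 = -4 - 68 = -72)
I = -3849187/3276146 (I = 3849187*(-1/3276146) = -3849187/3276146 ≈ -1.1749)
√(E(173) + I) = √(-72 - 3849187/3276146) = √(-239731699/3276146) = I*√785396046752054/3276146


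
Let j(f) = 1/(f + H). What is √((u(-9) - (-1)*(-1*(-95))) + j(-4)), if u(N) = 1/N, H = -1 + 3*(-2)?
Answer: √103235/33 ≈ 9.7364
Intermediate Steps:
H = -7 (H = -1 - 6 = -7)
j(f) = 1/(-7 + f) (j(f) = 1/(f - 7) = 1/(-7 + f))
√((u(-9) - (-1)*(-1*(-95))) + j(-4)) = √((1/(-9) - (-1)*(-1*(-95))) + 1/(-7 - 4)) = √((-⅑ - (-1)*95) + 1/(-11)) = √((-⅑ - 1*(-95)) - 1/11) = √((-⅑ + 95) - 1/11) = √(854/9 - 1/11) = √(9385/99) = √103235/33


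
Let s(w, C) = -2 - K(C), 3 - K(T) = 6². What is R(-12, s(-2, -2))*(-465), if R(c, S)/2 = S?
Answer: -28830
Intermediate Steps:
K(T) = -33 (K(T) = 3 - 1*6² = 3 - 1*36 = 3 - 36 = -33)
s(w, C) = 31 (s(w, C) = -2 - 1*(-33) = -2 + 33 = 31)
R(c, S) = 2*S
R(-12, s(-2, -2))*(-465) = (2*31)*(-465) = 62*(-465) = -28830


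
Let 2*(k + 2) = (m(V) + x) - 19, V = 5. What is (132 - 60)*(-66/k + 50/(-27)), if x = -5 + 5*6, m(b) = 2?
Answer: -7528/3 ≈ -2509.3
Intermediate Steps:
x = 25 (x = -5 + 30 = 25)
k = 2 (k = -2 + ((2 + 25) - 19)/2 = -2 + (27 - 19)/2 = -2 + (1/2)*8 = -2 + 4 = 2)
(132 - 60)*(-66/k + 50/(-27)) = (132 - 60)*(-66/2 + 50/(-27)) = 72*(-66*1/2 + 50*(-1/27)) = 72*(-33 - 50/27) = 72*(-941/27) = -7528/3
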